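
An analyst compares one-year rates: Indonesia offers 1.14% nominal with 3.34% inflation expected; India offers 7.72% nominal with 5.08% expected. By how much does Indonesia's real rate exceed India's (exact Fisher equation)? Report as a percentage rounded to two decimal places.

-4.64%

Indonesia: (1 + 0.0114)/(1 + 0.0334) − 1 = -2.1289%
India: (1 + 0.0772)/(1 + 0.0508) − 1 = 2.5124%
Differential = -2.1289% − 2.5124% = -4.6413% → -4.64%.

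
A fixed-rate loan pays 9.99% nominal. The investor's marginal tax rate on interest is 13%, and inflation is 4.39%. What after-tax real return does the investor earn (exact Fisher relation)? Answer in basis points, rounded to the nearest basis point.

After-tax nominal return = 9.99% × (1 − 0.13) = 8.6913%.
1 + r = 1.086913 / 1.04390 = 1.041204
After-tax real rate = 1.041204 − 1 → 412 basis points.

412 basis points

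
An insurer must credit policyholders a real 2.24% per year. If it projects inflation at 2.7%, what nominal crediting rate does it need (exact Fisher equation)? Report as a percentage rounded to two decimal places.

5.00%

(1 + i) = (1 + r)(1 + π) = 1.02240 × 1.02700 = 1.0500048
i = 1.0500048 − 1, so the required nominal rate is 5.00%.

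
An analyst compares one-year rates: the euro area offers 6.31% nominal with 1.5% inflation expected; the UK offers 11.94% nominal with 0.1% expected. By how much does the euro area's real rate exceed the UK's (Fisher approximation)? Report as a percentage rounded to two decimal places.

-7.03%

The euro area: 6.31% − 1.5% = 4.810%
The UK: 11.94% − 0.1% = 11.840%
Differential = -7.030% → -7.03%.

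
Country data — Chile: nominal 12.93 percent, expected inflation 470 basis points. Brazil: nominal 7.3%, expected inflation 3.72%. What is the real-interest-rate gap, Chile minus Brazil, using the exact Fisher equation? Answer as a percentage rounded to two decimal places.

4.41%

Chile: (1 + 0.1293)/(1 + 0.0470) − 1 = 7.8606%
Brazil: (1 + 0.0730)/(1 + 0.0372) − 1 = 3.4516%
Differential = 7.8606% − 3.4516% = 4.4090% → 4.41%.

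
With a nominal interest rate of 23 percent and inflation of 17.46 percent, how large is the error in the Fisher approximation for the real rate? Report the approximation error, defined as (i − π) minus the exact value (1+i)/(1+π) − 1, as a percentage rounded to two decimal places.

0.82%

Approximate: r ≈ 23.000% − 17.460% = 5.5400%
Exact: (1 + 0.2300)/(1 + 0.1746) − 1 = 4.7165%
Error = 5.5400% − 4.7165% = 0.8235% → 0.82%.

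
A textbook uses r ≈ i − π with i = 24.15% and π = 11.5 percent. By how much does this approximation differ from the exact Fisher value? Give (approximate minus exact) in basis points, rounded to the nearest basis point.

130 basis points

Approximate: r ≈ 24.150% − 11.500% = 12.6500%
Exact: (1 + 0.2415)/(1 + 0.1150) − 1 = 11.3453%
Error = 12.6500% − 11.3453% = 1.3047% → 130 basis points.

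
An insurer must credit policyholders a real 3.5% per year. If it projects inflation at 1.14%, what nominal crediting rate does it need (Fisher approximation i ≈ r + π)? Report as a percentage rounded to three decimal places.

4.640%

i ≈ r + π = 3.5% + 1.14% = 4.640%.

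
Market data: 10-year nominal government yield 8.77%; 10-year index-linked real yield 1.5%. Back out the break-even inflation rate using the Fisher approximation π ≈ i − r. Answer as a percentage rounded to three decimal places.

π ≈ i − r = 8.77% − 1.5% → 7.270%.

7.270%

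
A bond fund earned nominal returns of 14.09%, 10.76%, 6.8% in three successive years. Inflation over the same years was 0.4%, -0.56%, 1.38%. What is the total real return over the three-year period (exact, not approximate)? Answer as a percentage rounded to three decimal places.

33.338%

Nominal growth factor = 1.1409 × 1.1076 × 1.0680 = 1.349590
Price-level growth factor = 1.0040 × 0.9944 × 1.0138 = 1.012155
Real growth factor = 1.349590 / 1.012155 = 1.333382
Total real return = 1.333382 − 1 → 33.338%.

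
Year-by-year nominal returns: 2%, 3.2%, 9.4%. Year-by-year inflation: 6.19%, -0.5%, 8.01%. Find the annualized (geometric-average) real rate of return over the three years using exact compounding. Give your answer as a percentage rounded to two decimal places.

0.30%

Nominal growth factor = 1.0200 × 1.0320 × 1.0940 = 1.15158816
Price-level growth factor = 1.0619 × 0.9950 × 1.0801 = 1.14122340
Real growth factor = 1.15158816 / 1.14122340 = 1.00908215
Annualized real rate = 1.00908215^(1/3) − 1 = 0.3018% → 0.30%.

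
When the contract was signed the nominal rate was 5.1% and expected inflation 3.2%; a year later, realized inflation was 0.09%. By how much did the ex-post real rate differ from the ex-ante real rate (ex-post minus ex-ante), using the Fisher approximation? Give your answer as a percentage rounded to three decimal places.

Ex-ante: 5.1% − 3.2% = 1.900%
Ex-post: 5.1% − 0.09% = 5.010%
Difference (ex-post − ex-ante) = 3.1100% → 3.110%.

3.110%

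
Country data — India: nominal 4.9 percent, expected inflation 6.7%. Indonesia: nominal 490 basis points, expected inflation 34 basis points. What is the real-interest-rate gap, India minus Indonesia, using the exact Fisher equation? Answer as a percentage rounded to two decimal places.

India: (1 + 0.0490)/(1 + 0.0670) − 1 = -1.6870%
Indonesia: (1 + 0.0490)/(1 + 0.0034) − 1 = 4.5445%
Differential = -1.6870% − 4.5445% = -6.2315% → -6.23%.

-6.23%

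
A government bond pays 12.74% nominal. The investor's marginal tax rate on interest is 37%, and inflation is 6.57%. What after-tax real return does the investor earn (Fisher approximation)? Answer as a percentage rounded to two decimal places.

After-tax nominal return = 12.74% × (1 − 0.37) = 8.0262%.
r ≈ 8.0262% − 6.57% → 1.46%.

1.46%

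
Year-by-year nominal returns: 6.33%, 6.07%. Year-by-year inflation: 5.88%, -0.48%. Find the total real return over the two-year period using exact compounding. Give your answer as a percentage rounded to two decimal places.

7.03%

Nominal growth factor = 1.0633 × 1.0607 = 1.127842
Price-level growth factor = 1.0588 × 0.9952 = 1.053718
Real growth factor = 1.127842 / 1.053718 = 1.070346
Total real return = 1.070346 − 1 → 7.03%.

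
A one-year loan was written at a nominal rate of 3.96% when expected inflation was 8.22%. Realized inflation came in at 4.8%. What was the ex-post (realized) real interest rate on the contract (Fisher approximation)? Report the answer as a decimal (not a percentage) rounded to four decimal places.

-0.0084

Ex-post: 3.96% − 4.8% = -0.840%
So the realized real rate is -0.0084.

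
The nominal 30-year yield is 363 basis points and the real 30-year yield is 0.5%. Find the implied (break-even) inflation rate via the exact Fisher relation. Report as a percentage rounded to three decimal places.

(1 + π) = (1 + i)/(1 + r) = 1.03630 / 1.00500 = 1.031144
Break-even inflation = 1.031144 − 1 → 3.114%.

3.114%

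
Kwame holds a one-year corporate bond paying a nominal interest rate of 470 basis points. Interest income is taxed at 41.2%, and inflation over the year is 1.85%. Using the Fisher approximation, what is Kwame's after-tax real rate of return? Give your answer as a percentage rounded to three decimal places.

After-tax nominal return = 4.7% × (1 − 0.412) = 2.7636%.
r ≈ 2.7636% − 1.85% → 0.914%.

0.914%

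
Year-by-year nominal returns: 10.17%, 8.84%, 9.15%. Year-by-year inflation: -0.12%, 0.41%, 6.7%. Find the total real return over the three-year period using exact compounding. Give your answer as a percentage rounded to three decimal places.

Compound the nominal returns: 1.1017 × 1.0884 × 1.0915 = 1.308807.
Compound inflation: 0.9988 × 1.0041 × 1.0670 = 1.070089.
Deflate: 1.308807 / 1.070089 = 1.223082.
Total real return = 1.223082 − 1 → 22.308%.

22.308%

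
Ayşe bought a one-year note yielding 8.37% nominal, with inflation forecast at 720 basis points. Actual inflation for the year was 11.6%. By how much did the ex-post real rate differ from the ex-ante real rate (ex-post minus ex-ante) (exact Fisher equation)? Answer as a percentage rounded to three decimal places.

-3.986%

Ex-ante: (1 + 0.0837)/(1 + 0.0720) − 1 = 1.0914%
Ex-post: (1 + 0.0837)/(1 + 0.1160) − 1 = -2.8943%
Difference (ex-post − ex-ante) = -3.9857% → -3.986%.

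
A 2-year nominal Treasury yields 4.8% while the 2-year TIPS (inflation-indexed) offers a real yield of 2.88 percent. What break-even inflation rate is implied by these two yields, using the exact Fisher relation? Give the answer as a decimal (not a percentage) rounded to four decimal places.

0.0187

(1 + π) = (1 + i)/(1 + r) = 1.04800 / 1.02880 = 1.018663
Break-even inflation = 1.018663 − 1 → 0.0187.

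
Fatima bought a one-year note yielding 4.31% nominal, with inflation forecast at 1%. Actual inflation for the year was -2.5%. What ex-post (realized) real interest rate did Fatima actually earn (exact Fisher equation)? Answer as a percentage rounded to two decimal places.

6.98%

Ex-post: (1 + 0.0431)/(1 − 0.0250) − 1 = 6.9846%
So the realized real rate is 6.98%.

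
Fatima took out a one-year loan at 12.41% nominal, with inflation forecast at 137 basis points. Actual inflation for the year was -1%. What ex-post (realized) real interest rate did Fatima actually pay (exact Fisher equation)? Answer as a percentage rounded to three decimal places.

Ex-post: (1 + 0.1241)/(1 − 0.0100) − 1 = 13.54545%
So the realized real rate is 13.545%.

13.545%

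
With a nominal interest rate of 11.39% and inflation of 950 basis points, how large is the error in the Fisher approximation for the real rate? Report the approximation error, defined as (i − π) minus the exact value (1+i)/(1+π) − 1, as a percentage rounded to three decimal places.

0.164%

Approximate: r ≈ 11.390% − 9.500% = 1.8900%
Exact: (1 + 0.1139)/(1 + 0.0950) − 1 = 1.7260%
Error = 1.8900% − 1.7260% = 0.1640% → 0.164%.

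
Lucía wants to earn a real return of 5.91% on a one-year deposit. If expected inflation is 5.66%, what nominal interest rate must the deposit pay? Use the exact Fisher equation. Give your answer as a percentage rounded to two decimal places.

(1 + i) = (1 + r)(1 + π) = 1.05910 × 1.05660 = 1.11904506
i = 1.11904506 − 1, so the required nominal rate is 11.90%.

11.90%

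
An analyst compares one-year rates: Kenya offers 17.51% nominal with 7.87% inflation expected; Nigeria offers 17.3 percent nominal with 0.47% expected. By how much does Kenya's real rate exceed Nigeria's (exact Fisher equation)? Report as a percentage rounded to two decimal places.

-7.81%

Kenya: (1 + 0.1751)/(1 + 0.0787) − 1 = 8.9367%
Nigeria: (1 + 0.1730)/(1 + 0.0047) − 1 = 16.7513%
Differential = 8.9367% − 16.7513% = -7.8146% → -7.81%.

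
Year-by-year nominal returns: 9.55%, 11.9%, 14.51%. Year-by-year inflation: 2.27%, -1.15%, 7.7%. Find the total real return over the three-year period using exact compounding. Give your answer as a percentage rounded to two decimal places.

28.93%

Compound the nominal returns: 1.0955 × 1.1190 × 1.1451 = 1.403737.
Compound inflation: 1.0227 × 0.9885 × 1.0770 = 1.088781.
Deflate: 1.403737 / 1.088781 = 1.289274.
Total real return = 1.289274 − 1 → 28.93%.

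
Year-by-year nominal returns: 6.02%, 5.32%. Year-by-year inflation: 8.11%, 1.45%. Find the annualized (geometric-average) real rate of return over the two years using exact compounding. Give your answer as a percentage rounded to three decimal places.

Compound the nominal returns: 1.0602 × 1.0532 = 1.11660264.
Compound inflation: 1.0811 × 1.0145 = 1.09677595.
Deflate: 1.11660264 / 1.09677595 = 1.01807725.
Annualized real rate = 1.01807725^(1/2) − 1 = 0.8998% → 0.900%.

0.900%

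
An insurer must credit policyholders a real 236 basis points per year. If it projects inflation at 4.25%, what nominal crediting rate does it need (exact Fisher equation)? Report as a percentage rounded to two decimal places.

(1 + i) = (1 + r)(1 + π) = 1.02360 × 1.04250 = 1.067103
i = 1.067103 − 1, so the required nominal rate is 6.71%.

6.71%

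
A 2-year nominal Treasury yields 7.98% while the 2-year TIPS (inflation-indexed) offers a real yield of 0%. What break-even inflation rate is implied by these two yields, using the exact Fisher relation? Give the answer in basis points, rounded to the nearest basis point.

(1 + π) = (1 + i)/(1 + r) = 1.07980 / 1.00000 = 1.079800
Break-even inflation = 1.079800 − 1 → 798 basis points.

798 basis points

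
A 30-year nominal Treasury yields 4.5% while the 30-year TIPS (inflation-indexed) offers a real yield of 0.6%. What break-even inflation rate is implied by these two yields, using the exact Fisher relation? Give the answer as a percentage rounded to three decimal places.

(1 + π) = (1 + i)/(1 + r) = 1.04500 / 1.00600 = 1.038767
Break-even inflation = 1.038767 − 1 → 3.877%.

3.877%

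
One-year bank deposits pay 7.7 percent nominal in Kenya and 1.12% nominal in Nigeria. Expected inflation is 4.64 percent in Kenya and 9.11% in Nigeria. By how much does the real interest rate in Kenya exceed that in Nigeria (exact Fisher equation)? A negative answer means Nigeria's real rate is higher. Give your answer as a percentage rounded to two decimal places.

10.25%

Kenya: (1 + 0.0770)/(1 + 0.0464) − 1 = 2.9243%
Nigeria: (1 + 0.0112)/(1 + 0.0911) − 1 = -7.3229%
Differential = 2.9243% − (-7.3229%) = 10.2472% → 10.25%.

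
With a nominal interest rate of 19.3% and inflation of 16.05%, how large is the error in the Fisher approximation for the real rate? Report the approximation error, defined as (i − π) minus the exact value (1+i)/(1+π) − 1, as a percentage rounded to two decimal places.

Approximate: r ≈ 19.300% − 16.050% = 3.2500%
Exact: (1 + 0.1930)/(1 + 0.1605) − 1 = 2.8005%
Error = 3.2500% − 2.8005% = 0.4495% → 0.45%.

0.45%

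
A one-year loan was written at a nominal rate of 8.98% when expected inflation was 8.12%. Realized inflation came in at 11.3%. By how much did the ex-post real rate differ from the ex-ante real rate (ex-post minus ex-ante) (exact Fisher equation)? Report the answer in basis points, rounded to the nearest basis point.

Ex-ante: (1 + 0.0898)/(1 + 0.0812) − 1 = 0.7954%
Ex-post: (1 + 0.0898)/(1 + 0.1130) − 1 = -2.0845%
Difference (ex-post − ex-ante) = -2.8799% → -288 basis points.

-288 basis points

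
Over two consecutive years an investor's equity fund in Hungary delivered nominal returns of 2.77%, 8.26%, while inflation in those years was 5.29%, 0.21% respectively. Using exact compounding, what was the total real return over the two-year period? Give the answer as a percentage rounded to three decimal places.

5.447%

Compound the nominal returns: 1.0277 × 1.0826 = 1.1125880.
Compound inflation: 1.0529 × 1.0021 = 1.0551111.
Deflate: 1.1125880 / 1.0551111 = 1.0544748.
Total real return = 1.0544748 − 1 → 5.447%.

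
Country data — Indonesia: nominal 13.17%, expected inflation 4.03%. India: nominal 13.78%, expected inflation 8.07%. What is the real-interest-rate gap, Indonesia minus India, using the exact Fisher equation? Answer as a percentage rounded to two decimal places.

Indonesia: (1 + 0.1317)/(1 + 0.0403) − 1 = 8.7859%
India: (1 + 0.1378)/(1 + 0.0807) − 1 = 5.2836%
Differential = 8.7859% − 5.2836% = 3.5023% → 3.50%.

3.50%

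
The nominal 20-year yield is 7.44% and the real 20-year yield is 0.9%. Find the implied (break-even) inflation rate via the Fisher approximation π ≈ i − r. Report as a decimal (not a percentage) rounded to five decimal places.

0.06540

π ≈ i − r = 7.44% − 0.9% → 0.06540.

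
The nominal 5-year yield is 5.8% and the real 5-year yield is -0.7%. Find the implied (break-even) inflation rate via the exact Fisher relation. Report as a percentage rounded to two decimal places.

6.55%

(1 + π) = (1 + i)/(1 + r) = 1.05800 / 0.99300 = 1.065458
Break-even inflation = 1.065458 − 1 → 6.55%.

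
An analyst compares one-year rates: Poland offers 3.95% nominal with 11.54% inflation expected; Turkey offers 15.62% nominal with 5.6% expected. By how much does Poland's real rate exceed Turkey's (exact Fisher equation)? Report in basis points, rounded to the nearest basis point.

-1629 basis points

Poland: (1 + 0.0395)/(1 + 0.1154) − 1 = -6.8047%
Turkey: (1 + 0.1562)/(1 + 0.0560) − 1 = 9.4886%
Differential = -6.8047% − 9.4886% = -16.2934% → -1629 basis points.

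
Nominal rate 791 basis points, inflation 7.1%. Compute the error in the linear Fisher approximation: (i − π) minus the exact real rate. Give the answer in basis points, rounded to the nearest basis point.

5 basis points

Approximate: r ≈ 7.910% − 7.100% = 0.8100%
Exact: (1 + 0.0791)/(1 + 0.0710) − 1 = 0.7563%
Error = 0.8100% − 0.7563% = 0.0537% → 5 basis points.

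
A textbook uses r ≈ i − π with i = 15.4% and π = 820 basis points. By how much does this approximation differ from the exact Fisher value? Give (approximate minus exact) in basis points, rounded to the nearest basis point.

Approximate: r ≈ 15.400% − 8.200% = 7.2000%
Exact: (1 + 0.1540)/(1 + 0.0820) − 1 = 6.6543%
Error = 7.2000% − 6.6543% = 0.5457% → 55 basis points.

55 basis points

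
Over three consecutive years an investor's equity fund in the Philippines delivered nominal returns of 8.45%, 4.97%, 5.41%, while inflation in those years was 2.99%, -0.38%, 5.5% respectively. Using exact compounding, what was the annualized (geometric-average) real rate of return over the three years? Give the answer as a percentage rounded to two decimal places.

Nominal growth factor = 1.0845 × 1.0497 × 1.0541 = 1.19998707
Price-level growth factor = 1.0299 × 0.9962 × 1.0550 = 1.08241563
Real growth factor = 1.19998707 / 1.08241563 = 1.10861950
Annualized real rate = 1.10861950^(1/3) − 1 = 3.4969% → 3.50%.

3.50%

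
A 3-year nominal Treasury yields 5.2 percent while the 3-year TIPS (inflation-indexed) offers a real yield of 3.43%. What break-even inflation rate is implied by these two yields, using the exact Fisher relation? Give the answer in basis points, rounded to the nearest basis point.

(1 + π) = (1 + i)/(1 + r) = 1.05200 / 1.03430 = 1.017113
Break-even inflation = 1.017113 − 1 → 171 basis points.

171 basis points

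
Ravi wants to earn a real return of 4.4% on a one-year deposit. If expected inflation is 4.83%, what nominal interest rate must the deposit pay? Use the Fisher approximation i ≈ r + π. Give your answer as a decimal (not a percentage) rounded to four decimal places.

i ≈ r + π = 4.4% + 4.83% = 0.0923.

0.0923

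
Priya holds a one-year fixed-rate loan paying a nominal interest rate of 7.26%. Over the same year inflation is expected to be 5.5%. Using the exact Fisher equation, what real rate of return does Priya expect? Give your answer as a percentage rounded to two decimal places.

1.67%

1 + r = 1.07260 / 1.05500 = 1.016682
r = 1.016682 − 1 = 1.6682%, i.e. 1.67%.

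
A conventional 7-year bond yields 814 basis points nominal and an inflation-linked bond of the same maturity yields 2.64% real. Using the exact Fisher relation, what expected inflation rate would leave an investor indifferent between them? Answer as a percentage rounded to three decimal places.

(1 + π) = (1 + i)/(1 + r) = 1.08140 / 1.02640 = 1.0535853
Break-even inflation = 1.0535853 − 1 → 5.359%.

5.359%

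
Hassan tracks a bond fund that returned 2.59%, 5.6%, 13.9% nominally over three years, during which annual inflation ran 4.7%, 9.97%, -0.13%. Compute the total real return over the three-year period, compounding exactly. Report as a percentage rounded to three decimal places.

7.309%

Nominal growth factor = 1.0259 × 1.0560 × 1.1390 = 1.233936
Price-level growth factor = 1.0470 × 1.0997 × 0.9987 = 1.149889
Real growth factor = 1.233936 / 1.149889 = 1.073091
Total real return = 1.073091 − 1 → 7.309%.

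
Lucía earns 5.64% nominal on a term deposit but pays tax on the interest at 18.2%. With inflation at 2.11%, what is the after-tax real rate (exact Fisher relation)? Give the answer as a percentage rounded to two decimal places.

2.45%

After-tax nominal return = 5.64% × (1 − 0.182) = 4.61352%.
1 + r = 1.0461352 / 1.02110 = 1.024518
After-tax real rate = 1.024518 − 1 → 2.45%.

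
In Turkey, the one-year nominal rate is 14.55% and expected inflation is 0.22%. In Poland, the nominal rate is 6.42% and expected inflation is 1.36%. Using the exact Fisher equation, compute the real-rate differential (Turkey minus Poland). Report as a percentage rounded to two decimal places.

Turkey: (1 + 0.1455)/(1 + 0.0022) − 1 = 14.2985%
Poland: (1 + 0.0642)/(1 + 0.0136) − 1 = 4.9921%
Differential = 14.2985% − 4.9921% = 9.3064% → 9.31%.

9.31%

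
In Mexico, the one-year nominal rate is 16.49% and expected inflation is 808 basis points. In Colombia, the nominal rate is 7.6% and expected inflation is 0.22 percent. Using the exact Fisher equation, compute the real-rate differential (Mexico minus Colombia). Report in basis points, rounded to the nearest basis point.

42 basis points

Mexico: (1 + 0.1649)/(1 + 0.0808) − 1 = 7.7813%
Colombia: (1 + 0.0760)/(1 + 0.0022) − 1 = 7.3638%
Differential = 7.7813% − 7.3638% = 0.4175% → 42 basis points.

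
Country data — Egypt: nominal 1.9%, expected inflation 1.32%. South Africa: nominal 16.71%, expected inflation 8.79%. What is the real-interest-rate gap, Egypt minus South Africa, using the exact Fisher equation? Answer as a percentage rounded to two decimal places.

-6.71%

Egypt: (1 + 0.0190)/(1 + 0.0132) − 1 = 0.5724%
South Africa: (1 + 0.1671)/(1 + 0.0879) − 1 = 7.2801%
Differential = 0.5724% − 7.2801% = -6.7076% → -6.71%.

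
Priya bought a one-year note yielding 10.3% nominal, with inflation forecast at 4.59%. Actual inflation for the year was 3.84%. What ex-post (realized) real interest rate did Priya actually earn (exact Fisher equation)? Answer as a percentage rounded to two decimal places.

Ex-post: (1 + 0.1030)/(1 + 0.0384) − 1 = 6.2211%
So the realized real rate is 6.22%.

6.22%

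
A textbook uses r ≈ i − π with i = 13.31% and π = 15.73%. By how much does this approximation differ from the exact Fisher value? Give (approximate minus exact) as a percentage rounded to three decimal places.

Approximate: r ≈ 13.310% − 15.730% = -2.4200%
Exact: (1 + 0.1331)/(1 + 0.1573) − 1 = -2.0911%
Error = -2.4200% − (-2.0911%) = -0.3289% → -0.329%.

-0.329%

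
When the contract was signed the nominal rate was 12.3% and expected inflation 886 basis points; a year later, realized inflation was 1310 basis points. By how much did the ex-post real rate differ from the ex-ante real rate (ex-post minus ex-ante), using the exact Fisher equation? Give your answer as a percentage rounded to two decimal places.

Ex-ante: (1 + 0.1230)/(1 + 0.0886) − 1 = 3.1600%
Ex-post: (1 + 0.1230)/(1 + 0.1310) − 1 = -0.7073%
Difference (ex-post − ex-ante) = -3.8674% → -3.87%.

-3.87%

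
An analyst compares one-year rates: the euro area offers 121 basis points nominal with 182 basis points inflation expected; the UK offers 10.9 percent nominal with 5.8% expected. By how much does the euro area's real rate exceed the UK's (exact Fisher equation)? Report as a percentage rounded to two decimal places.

-5.42%

The euro area: (1 + 0.0121)/(1 + 0.0182) − 1 = -0.5991%
The UK: (1 + 0.1090)/(1 + 0.0580) − 1 = 4.8204%
Differential = -0.5991% − 4.8204% = -5.4195% → -5.42%.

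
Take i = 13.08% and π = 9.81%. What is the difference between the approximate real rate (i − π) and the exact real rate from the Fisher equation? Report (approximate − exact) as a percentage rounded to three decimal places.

Approximate: r ≈ 13.080% − 9.810% = 3.2700%
Exact: (1 + 0.1308)/(1 + 0.0981) − 1 = 2.9779%
Error = 3.2700% − 2.9779% = 0.2921% → 0.292%.

0.292%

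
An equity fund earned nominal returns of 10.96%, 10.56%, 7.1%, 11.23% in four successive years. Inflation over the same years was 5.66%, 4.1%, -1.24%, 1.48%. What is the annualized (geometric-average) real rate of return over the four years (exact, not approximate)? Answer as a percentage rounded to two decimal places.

7.30%

Nominal growth factor = 1.1096 × 1.1056 × 1.0710 × 1.1123 = 1.46142283
Price-level growth factor = 1.0566 × 1.0410 × 0.9876 × 1.0148 = 1.10235855
Real growth factor = 1.46142283 / 1.10235855 = 1.32572367
Annualized real rate = 1.32572367^(1/4) − 1 = 7.3033% → 7.30%.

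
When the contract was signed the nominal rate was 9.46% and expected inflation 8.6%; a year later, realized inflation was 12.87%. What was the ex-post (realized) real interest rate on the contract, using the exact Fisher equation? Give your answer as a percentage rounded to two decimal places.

Ex-post: (1 + 0.0946)/(1 + 0.1287) − 1 = -3.0212%
So the realized real rate is -3.02%.

-3.02%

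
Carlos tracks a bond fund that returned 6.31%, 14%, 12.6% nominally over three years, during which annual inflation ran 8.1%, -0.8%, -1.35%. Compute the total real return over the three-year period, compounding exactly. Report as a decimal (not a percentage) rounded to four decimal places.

Compound the nominal returns: 1.0631 × 1.1400 × 1.1260 = 1.364638.
Compound inflation: 1.0810 × 0.9920 × 0.9865 = 1.057875.
Deflate: 1.364638 / 1.057875 = 1.289980.
Total real return = 1.289980 − 1 → 0.2900.

0.2900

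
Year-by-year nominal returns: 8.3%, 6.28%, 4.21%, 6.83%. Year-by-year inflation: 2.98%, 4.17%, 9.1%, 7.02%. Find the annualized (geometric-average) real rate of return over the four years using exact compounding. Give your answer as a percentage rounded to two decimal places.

0.57%

Nominal growth factor = 1.0830 × 1.0628 × 1.0421 × 1.0683 = 1.28139382
Price-level growth factor = 1.0298 × 1.0417 × 1.0910 × 1.0702 = 1.25252167
Real growth factor = 1.28139382 / 1.25252167 = 1.02305122
Annualized real rate = 1.02305122^(1/4) − 1 = 0.5714% → 0.57%.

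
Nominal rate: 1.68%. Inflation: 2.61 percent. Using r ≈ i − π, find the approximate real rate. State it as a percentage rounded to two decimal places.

-0.93%

r ≈ i − π = 1.68% − 2.61% = -0.93%.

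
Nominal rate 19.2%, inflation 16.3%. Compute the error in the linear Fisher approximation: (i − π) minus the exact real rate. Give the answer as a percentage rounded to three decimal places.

Approximate: r ≈ 19.200% − 16.300% = 2.9000%
Exact: (1 + 0.1920)/(1 + 0.1630) − 1 = 2.4936%
Error = 2.9000% − 2.4936% = 0.4064% → 0.406%.

0.406%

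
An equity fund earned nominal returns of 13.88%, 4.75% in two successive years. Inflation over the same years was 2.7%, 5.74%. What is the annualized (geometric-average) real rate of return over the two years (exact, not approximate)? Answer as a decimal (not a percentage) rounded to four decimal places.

0.0481

Nominal growth factor = 1.1388 × 1.0475 = 1.19289300
Price-level growth factor = 1.0270 × 1.0574 = 1.08594980
Real growth factor = 1.19289300 / 1.08594980 = 1.09847895
Annualized real rate = 1.09847895^(1/2) − 1 = 4.8083% → 0.0481.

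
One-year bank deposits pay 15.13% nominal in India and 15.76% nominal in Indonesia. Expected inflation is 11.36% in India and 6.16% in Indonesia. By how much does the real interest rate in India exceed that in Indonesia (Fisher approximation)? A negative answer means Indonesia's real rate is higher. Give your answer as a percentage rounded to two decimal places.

-5.83%

India: 15.13% − 11.36% = 3.770%
Indonesia: 15.76% − 6.16% = 9.600%
Differential = -5.830% → -5.83%.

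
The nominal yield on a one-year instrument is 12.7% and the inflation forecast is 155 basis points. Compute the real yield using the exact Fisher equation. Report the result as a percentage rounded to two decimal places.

10.98%

1 + r = 1.12700 / 1.01550 = 1.109798
r = 1.109798 − 1 = 10.9798%, i.e. 10.98%.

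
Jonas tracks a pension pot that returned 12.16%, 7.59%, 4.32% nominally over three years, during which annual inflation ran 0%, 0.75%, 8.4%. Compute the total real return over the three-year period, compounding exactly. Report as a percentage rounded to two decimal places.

15.27%

Nominal growth factor = 1.1216 × 1.0759 × 1.0432 = 1.258860
Price-level growth factor = 1.0000 × 1.0075 × 1.0840 = 1.092130
Real growth factor = 1.258860 / 1.092130 = 1.152665
Total real return = 1.152665 − 1 → 15.27%.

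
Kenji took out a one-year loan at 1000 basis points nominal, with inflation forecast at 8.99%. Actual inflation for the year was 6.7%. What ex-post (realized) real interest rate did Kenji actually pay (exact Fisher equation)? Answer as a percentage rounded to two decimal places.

3.09%

Ex-post: (1 + 0.1000)/(1 + 0.0670) − 1 = 3.0928%
So the realized real rate is 3.09%.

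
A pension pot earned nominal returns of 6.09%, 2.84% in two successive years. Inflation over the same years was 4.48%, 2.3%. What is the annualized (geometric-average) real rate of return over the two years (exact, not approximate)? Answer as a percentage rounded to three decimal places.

Compound the nominal returns: 1.0609 × 1.0284 = 1.09102956.
Compound inflation: 1.0448 × 1.0230 = 1.06883040.
Deflate: 1.09102956 / 1.06883040 = 1.02076958.
Annualized real rate = 1.02076958^(1/2) − 1 = 1.0331% → 1.033%.

1.033%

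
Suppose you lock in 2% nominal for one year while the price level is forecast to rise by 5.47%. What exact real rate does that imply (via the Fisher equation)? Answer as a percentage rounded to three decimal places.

By the Fisher equation, 1 + r = (1 + i)/(1 + π).
1 + r = 1.02000 / 1.05470 = 0.967100
r = 0.967100 − 1 = -3.2900%, i.e. -3.290%.

-3.290%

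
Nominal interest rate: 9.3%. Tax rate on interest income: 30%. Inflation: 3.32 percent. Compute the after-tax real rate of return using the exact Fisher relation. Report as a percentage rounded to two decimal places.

After-tax nominal return = 9.3% × (1 − 0.3) = 6.5100%.
1 + r = 1.06510 / 1.03320 = 1.030875
After-tax real rate = 1.030875 − 1 → 3.09%.

3.09%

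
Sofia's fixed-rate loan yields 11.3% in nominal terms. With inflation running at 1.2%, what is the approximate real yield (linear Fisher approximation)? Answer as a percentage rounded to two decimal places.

r ≈ i − π = 11.3% − 1.2% = 10.10%.

10.10%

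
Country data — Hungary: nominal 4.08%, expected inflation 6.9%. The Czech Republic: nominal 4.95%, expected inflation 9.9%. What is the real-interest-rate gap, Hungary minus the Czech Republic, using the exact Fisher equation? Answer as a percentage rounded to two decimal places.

1.87%

Hungary: (1 + 0.0408)/(1 + 0.0690) − 1 = -2.6380%
The Czech Republic: (1 + 0.0495)/(1 + 0.0990) − 1 = -4.5041%
Differential = -2.6380% − (-4.5041%) = 1.8661% → 1.87%.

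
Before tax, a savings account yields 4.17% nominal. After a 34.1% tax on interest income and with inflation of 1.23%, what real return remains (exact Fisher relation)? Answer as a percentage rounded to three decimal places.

1.500%

After-tax nominal return = 4.17% × (1 − 0.341) = 2.74803%.
1 + r = 1.0274803 / 1.01230 = 1.014996
After-tax real rate = 1.014996 − 1 → 1.500%.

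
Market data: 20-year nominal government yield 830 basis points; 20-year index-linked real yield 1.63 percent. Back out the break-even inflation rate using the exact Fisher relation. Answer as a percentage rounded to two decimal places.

6.56%

(1 + π) = (1 + i)/(1 + r) = 1.08300 / 1.01630 = 1.065630
Break-even inflation = 1.065630 − 1 → 6.56%.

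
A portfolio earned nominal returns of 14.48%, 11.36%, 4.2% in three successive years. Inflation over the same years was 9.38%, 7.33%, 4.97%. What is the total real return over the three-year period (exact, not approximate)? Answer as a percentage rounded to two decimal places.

Nominal growth factor = 1.1448 × 1.1136 × 1.0420 = 1.328393
Price-level growth factor = 1.0938 × 1.0733 × 1.0497 = 1.232322
Real growth factor = 1.328393 / 1.232322 = 1.077959
Total real return = 1.077959 − 1 → 7.80%.

7.80%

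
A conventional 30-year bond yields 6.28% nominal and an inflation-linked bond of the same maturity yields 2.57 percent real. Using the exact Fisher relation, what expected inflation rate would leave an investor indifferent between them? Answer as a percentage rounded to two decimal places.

(1 + π) = (1 + i)/(1 + r) = 1.06280 / 1.02570 = 1.036170
Break-even inflation = 1.036170 − 1 → 3.62%.

3.62%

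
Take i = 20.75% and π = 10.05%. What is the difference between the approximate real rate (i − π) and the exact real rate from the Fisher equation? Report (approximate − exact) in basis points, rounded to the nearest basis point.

Approximate: r ≈ 20.750% − 10.050% = 10.7000%
Exact: (1 + 0.2075)/(1 + 0.1005) − 1 = 9.7229%
Error = 10.7000% − 9.7229% = 0.9771% → 98 basis points.

98 basis points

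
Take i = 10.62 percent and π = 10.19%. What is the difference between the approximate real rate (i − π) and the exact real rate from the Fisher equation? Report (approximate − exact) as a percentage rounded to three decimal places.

0.040%

Approximate: r ≈ 10.620% − 10.190% = 0.4300%
Exact: (1 + 0.1062)/(1 + 0.1019) − 1 = 0.3902%
Error = 0.4300% − 0.3902% = 0.0398% → 0.040%.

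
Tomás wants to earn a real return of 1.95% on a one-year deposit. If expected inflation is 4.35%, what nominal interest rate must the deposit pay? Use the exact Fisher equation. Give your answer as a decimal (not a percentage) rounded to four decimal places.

0.0638

(1 + i) = (1 + r)(1 + π) = 1.01950 × 1.04350 = 1.06384825
i = 1.06384825 − 1, so the required nominal rate is 0.0638.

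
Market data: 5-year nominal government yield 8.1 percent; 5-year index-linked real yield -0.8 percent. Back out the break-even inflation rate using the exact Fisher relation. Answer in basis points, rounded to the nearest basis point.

897 basis points

(1 + π) = (1 + i)/(1 + r) = 1.08100 / 0.99200 = 1.089718
Break-even inflation = 1.089718 − 1 → 897 basis points.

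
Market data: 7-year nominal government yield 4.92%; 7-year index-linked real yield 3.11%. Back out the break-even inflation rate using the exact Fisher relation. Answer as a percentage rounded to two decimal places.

(1 + π) = (1 + i)/(1 + r) = 1.04920 / 1.03110 = 1.017554
Break-even inflation = 1.017554 − 1 → 1.76%.

1.76%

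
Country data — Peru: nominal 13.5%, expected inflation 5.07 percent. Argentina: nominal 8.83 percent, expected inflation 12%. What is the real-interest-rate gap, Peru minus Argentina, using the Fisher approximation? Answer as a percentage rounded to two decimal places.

11.60%

Peru: 13.5% − 5.07% = 8.430%
Argentina: 8.83% − 12% = -3.170%
Differential = 11.600% → 11.60%.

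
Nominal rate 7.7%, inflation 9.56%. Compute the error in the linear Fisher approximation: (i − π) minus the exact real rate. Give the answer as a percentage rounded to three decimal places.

Approximate: r ≈ 7.700% − 9.560% = -1.8600%
Exact: (1 + 0.0770)/(1 + 0.0956) − 1 = -1.6977%
Error = -1.8600% − (-1.6977%) = -0.1623% → -0.162%.

-0.162%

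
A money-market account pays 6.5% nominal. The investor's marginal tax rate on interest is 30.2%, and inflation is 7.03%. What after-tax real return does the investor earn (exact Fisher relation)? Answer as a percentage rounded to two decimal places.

After-tax nominal return = 6.5% × (1 − 0.302) = 4.5370%.
1 + r = 1.04537 / 1.07030 = 0.976707
After-tax real rate = 0.976707 − 1 → -2.33%.

-2.33%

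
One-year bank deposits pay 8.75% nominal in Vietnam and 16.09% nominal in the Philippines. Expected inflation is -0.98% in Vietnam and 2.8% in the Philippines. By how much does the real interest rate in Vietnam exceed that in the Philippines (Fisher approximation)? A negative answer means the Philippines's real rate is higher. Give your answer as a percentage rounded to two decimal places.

Vietnam: 8.75% − (-0.98%) = 9.730%
The Philippines: 16.09% − 2.8% = 13.290%
Differential = -3.560% → -3.56%.

-3.56%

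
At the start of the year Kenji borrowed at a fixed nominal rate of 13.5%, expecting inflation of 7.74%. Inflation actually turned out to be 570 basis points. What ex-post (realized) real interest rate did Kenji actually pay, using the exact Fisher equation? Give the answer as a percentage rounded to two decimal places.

7.38%

Ex-post: (1 + 0.1350)/(1 + 0.0570) − 1 = 7.3794%
So the realized real rate is 7.38%.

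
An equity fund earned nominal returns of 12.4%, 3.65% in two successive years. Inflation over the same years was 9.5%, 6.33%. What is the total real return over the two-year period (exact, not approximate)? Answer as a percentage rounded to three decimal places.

0.061%

Nominal growth factor = 1.1240 × 1.0365 = 1.165026
Price-level growth factor = 1.0950 × 1.0633 = 1.164314
Real growth factor = 1.165026 / 1.164314 = 1.000612
Total real return = 1.000612 − 1 → 0.061%.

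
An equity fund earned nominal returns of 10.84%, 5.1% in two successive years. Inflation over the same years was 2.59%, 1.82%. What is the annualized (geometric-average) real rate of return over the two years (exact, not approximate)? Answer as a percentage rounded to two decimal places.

Compound the nominal returns: 1.1084 × 1.0510 = 1.16492840.
Compound inflation: 1.0259 × 1.0182 = 1.04457138.
Deflate: 1.16492840 / 1.04457138 = 1.11522144.
Annualized real rate = 1.11522144^(1/2) − 1 = 5.6040% → 5.60%.

5.60%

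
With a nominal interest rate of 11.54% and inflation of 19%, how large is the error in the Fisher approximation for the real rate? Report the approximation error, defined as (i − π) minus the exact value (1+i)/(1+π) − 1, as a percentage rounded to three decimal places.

-1.191%

Approximate: r ≈ 11.540% − 19.000% = -7.4600%
Exact: (1 + 0.1154)/(1 + 0.1900) − 1 = -6.2689%
Error = -7.4600% − (-6.2689%) = -1.1911% → -1.191%.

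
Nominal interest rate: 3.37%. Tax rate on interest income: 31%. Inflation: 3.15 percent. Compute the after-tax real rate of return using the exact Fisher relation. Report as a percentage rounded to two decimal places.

After-tax nominal return = 3.37% × (1 − 0.31) = 2.3253%.
1 + r = 1.023253 / 1.03150 = 0.992005
After-tax real rate = 0.992005 − 1 → -0.80%.

-0.80%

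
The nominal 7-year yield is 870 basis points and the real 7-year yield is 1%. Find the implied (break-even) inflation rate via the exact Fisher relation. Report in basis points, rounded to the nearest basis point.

762 basis points

(1 + π) = (1 + i)/(1 + r) = 1.08700 / 1.01000 = 1.076238
Break-even inflation = 1.076238 − 1 → 762 basis points.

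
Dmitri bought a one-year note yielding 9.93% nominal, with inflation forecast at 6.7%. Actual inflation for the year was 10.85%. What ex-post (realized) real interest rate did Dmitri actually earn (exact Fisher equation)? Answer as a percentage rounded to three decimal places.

-0.830%

Ex-post: (1 + 0.0993)/(1 + 0.1085) − 1 = -0.8300%
So the realized real rate is -0.830%.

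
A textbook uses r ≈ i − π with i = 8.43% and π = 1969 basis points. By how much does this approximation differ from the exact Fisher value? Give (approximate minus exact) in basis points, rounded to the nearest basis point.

Approximate: r ≈ 8.430% − 19.690% = -11.2600%
Exact: (1 + 0.0843)/(1 + 0.1969) − 1 = -9.4076%
Error = -11.2600% − (-9.4076%) = -1.8524% → -185 basis points.

-185 basis points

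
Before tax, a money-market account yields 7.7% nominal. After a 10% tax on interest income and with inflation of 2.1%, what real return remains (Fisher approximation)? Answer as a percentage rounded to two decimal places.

4.83%

After-tax nominal return = 7.7% × (1 − 0.1) = 6.9300%.
r ≈ 6.9300% − 2.1% → 4.83%.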